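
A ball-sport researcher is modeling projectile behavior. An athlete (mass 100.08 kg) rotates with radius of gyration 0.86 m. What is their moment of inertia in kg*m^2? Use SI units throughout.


I = m * k^2
I = 100.08 * 0.86^2
I = 100.08 * 0.7396 = 74.0192 kg*m^2

74.0192 kg*m^2


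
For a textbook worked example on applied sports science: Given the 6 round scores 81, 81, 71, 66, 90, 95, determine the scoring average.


Average = sum / n
Sum = 484
Average = 484 / 6 = 80.6667

80.6667


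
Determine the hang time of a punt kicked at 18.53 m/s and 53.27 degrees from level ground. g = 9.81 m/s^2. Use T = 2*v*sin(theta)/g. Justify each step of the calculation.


T = 2*v*sin(theta)/g
sin(theta) = sin(53.27 deg) = 0.8015
T = 2*18.53*0.8015 / 9.81
T = 29.7022 / 9.81 = 3.0277 s

3.0277 s


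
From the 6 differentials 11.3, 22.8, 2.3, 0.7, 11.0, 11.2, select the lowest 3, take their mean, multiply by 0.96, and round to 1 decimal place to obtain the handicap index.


All differentials: 11.3, 22.8, 2.3, 0.7, 11.0, 11.2
Sorted: 0.7, 2.3, 11.0, 11.2, 11.3, 22.8
Best 3: 0.7, 2.3, 11.0
Average of best = 14 / 3 = 4.6667
Raw index = 4.6667 * 0.96 = 4.48
Handicap index = round(4.48, 1) = 4.5

4.5


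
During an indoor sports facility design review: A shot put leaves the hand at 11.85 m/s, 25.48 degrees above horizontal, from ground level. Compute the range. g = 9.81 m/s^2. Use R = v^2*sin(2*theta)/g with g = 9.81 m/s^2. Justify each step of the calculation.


R = v^2 * sin(2*theta) / g
Convert angle to radians: theta = 25.48 deg = 0.4447 rad
sin(2*theta) = sin(0.8894) = 0.7767
R = 11.85^2 * 0.7767 / 9.81
R = 140.4225 * 0.7767 / 9.81 = 11.1179 m

11.1179 m


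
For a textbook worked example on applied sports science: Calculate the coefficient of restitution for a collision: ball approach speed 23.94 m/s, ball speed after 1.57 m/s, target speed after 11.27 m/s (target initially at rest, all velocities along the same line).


e = (v2_after - v1_after) / (v1_before - v2_before)
Numerator = 11.27 - 1.57 = 9.7
Denominator = 23.94 - 0 = 23.94
e = 9.7 / 23.94 = 0.4052

0.4052


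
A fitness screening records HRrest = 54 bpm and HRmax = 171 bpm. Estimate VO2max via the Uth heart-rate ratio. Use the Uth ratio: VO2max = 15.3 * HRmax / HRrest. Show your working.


VO2max = 15.3 * HRmax / HRrest
VO2max = 15.3 * 171 / 54
VO2max = 2616.3 / 54 = 48.45 mL/kg/min

48.45 mL/kg/min


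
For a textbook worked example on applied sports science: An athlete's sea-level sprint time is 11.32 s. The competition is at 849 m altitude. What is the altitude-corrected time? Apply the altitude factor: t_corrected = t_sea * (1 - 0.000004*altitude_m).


Correction factor = 1 - 0.000004 * 849 = 0.996604
t_corrected = t_sea * factor = 11.32 * 0.996604
t_corrected = 11.2816 s

11.2816 s


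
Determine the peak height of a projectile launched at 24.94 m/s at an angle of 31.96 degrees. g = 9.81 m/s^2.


H = (v*sin(theta))^2 / (2*g)
vy = v*sin(theta) = 24.94 * sin(31.96 deg) = 13.2014 m/s
H = vy^2 / (2*g) = 174.2774 / (2*9.81)
H = 174.2774 / 19.62 = 8.8826 m

8.8826 m


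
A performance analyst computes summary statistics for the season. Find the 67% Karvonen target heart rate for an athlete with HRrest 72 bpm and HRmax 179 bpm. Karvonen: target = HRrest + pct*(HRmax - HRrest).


Target = HRrest + pct*(HRmax - HRrest)
Heart rate reserve = HRmax - HRrest = 179 - 72 = 107 bpm
Fraction = 67% = 0.67
Target = 72 + 0.67 * 107
Target = 72 + 71.69 = 143.69 bpm

143.69 bpm


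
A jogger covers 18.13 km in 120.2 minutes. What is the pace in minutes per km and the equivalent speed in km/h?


Pace = time / distance = 120.2 min / 18.13 km = 6.6299 min/km
Speed = distance / time_in_hours = 18.13 / 2.0033 hr
Speed = 9.0499 km/h

6.6299 min/km, 9.0499 km/h


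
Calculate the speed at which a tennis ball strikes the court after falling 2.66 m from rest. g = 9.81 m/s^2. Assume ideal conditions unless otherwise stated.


v = sqrt(2 * g * h)
v = sqrt(2 * 9.81 * 2.66)
v = sqrt(52.1892) = 7.2242 m/s

7.2242 m/s


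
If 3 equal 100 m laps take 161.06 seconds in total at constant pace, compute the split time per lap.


Split time = total_time / n_laps = 161.06 / 3
Split time = 53.6867 s per lap

53.6867 s


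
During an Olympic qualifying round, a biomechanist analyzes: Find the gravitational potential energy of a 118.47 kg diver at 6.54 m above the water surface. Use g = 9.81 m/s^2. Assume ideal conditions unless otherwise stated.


PE = m * g * h
PE = 118.47 * 9.81 * 6.54
PE = 1162.1907 * 6.54 = 7600.7272 J

7600.7272 J


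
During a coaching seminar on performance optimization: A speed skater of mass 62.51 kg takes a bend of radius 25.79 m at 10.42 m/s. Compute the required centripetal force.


Fc = m * v^2 / r
v^2 = 10.42^2 = 108.5764
Fc = 62.51 * 108.5764 / 25.79
Fc = 6787.1108 / 25.79 = 263.1683 N

263.1683 N


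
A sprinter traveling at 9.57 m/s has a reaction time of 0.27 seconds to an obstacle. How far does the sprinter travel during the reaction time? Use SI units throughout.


d = v * t
d = 9.57 * 0.27
d = 2.5839 m

2.5839 m


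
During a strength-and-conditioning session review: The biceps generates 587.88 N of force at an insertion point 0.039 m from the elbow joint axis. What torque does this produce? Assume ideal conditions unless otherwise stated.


tau = F * d
tau = 587.88 * 0.039
tau = 22.9273 N*m

22.9273 N*m


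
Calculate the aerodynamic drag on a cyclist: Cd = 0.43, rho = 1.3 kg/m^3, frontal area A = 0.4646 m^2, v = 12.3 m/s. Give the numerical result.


Fd = 0.5 * Cd * rho * A * v^2
Fd = 0.5 * 0.43 * 1.3 * 0.4646 * 12.3^2
v^2 = 151.29
Fd = 0.5 * 0.43 * 1.3 * 0.4646 * 151.29 = 19.6459 N

19.6459 N


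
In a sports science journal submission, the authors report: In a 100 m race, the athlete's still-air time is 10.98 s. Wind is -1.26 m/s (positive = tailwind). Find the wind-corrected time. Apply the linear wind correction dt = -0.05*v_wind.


dt = -0.05 * v_wind = -0.05 * -1.26 = 0.063 s
t_corrected = t_still + dt = 10.98 + (0.063)
t_corrected = 11.043 s

11.043 s


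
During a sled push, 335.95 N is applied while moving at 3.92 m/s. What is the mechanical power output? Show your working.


P = F * v
P = 335.95 * 3.92
P = 1316.924 W

1316.924 W


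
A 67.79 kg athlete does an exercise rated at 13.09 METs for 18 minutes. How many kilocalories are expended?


kcal = MET * mass * time_hr
Convert time: 18 min = 0.3 hr
kcal = 13.09 * 67.79 * 0.3
kcal = 266.2113 kcal

266.2113 kcal


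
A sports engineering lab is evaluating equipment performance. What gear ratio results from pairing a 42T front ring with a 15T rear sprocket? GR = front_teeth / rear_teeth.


GR = front_teeth / rear_teeth
GR = 42 / 15
GR = 2.8

2.8


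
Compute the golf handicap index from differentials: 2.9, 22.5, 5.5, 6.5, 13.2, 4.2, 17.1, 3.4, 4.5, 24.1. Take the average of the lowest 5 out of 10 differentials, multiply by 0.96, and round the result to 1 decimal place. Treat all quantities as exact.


All differentials: 2.9, 22.5, 5.5, 6.5, 13.2, 4.2, 17.1, 3.4, 4.5, 24.1
Sorted: 2.9, 3.4, 4.2, 4.5, 5.5, 6.5, 13.2, 17.1, 22.5, 24.1
Best 5: 2.9, 3.4, 4.2, 4.5, 5.5
Average of best = 20.5 / 5 = 4.1
Raw index = 4.1 * 0.96 = 3.936
Handicap index = round(3.936, 1) = 3.9

3.9


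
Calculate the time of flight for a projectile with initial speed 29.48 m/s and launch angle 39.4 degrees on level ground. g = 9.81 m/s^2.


T = 2*v*sin(theta)/g
sin(theta) = sin(39.4 deg) = 0.6347
T = 2*29.48*0.6347 / 9.81
T = 37.4237 / 9.81 = 3.8149 s

3.8149 s


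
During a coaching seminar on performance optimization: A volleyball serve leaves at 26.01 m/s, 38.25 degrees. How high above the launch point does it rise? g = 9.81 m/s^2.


H = (v*sin(theta))^2 / (2*g)
vy = v*sin(theta) = 26.01 * sin(38.25 deg) = 16.1026 m/s
H = vy^2 / (2*g) = 259.2948 / (2*9.81)
H = 259.2948 / 19.62 = 13.2158 m

13.2158 m


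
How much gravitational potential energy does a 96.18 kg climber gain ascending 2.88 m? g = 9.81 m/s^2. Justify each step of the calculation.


PE = m * g * h
PE = 96.18 * 9.81 * 2.88
PE = 943.5258 * 2.88 = 2717.3543 J

2717.3543 J


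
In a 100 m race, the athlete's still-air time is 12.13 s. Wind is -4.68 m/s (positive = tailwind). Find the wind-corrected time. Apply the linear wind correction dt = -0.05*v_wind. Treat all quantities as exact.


dt = -0.05 * v_wind = -0.05 * -4.68 = 0.234 s
t_corrected = t_still + dt = 12.13 + (0.234)
t_corrected = 12.364 s

12.364 s


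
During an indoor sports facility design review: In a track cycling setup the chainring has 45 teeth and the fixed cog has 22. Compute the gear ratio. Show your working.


GR = front_teeth / rear_teeth
GR = 45 / 22
GR = 2.0455

2.0455


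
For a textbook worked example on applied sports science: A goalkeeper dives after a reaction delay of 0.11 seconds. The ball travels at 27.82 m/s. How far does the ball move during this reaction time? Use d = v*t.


d = v * t
d = 27.82 * 0.11
d = 3.0602 m

3.0602 m


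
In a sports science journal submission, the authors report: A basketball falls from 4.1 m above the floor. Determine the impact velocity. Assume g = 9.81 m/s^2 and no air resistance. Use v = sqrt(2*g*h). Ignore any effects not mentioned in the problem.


v = sqrt(2 * g * h)
v = sqrt(2 * 9.81 * 4.1)
v = sqrt(80.442) = 8.9689 m/s

8.9689 m/s


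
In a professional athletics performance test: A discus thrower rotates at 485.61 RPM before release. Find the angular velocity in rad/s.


omega = RPM * 2 * pi / 60
omega = 485.61 * 2 * 3.14159 / 60
omega = 3051.1776 / 60 = 50.853 rad/s

50.853 rad/s


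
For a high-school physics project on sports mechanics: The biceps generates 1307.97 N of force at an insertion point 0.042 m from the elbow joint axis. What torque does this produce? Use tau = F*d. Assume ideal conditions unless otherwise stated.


tau = F * d
tau = 1307.97 * 0.042
tau = 54.9347 N*m

54.9347 N*m


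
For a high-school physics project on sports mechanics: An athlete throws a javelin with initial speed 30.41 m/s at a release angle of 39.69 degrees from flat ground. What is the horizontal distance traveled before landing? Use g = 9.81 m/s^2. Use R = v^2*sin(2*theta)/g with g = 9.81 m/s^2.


R = v^2 * sin(2*theta) / g
Convert angle to radians: theta = 39.69 deg = 0.6927 rad
sin(2*theta) = sin(1.3854) = 0.9829
R = 30.41^2 * 0.9829 / 9.81
R = 924.7681 * 0.9829 / 9.81 = 92.6532 m

92.6532 m


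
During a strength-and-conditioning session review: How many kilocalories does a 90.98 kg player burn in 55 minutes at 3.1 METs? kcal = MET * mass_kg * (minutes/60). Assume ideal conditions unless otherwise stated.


kcal = MET * mass * time_hr
Convert time: 55 min = 0.9167 hr
kcal = 3.1 * 90.98 * 0.9167
kcal = 258.5348 kcal

258.5348 kcal


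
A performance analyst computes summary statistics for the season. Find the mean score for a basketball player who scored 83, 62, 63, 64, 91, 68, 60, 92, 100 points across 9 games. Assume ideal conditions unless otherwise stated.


Average = sum / n
Sum = 683
Average = 683 / 9 = 75.8889

75.8889


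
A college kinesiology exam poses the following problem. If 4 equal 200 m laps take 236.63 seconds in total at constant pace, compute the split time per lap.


Split time = total_time / n_laps = 236.63 / 4
Split time = 59.1575 s per lap

59.1575 s


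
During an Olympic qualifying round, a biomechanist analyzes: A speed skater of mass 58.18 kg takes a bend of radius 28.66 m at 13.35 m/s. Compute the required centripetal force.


Fc = m * v^2 / r
v^2 = 13.35^2 = 178.2225
Fc = 58.18 * 178.2225 / 28.66
Fc = 10368.985 / 28.66 = 361.7929 N

361.7929 N


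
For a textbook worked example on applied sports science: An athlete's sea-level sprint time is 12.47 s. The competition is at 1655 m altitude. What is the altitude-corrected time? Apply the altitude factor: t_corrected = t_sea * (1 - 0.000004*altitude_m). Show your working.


Correction factor = 1 - 0.000004 * 1655 = 0.99338
t_corrected = t_sea * factor = 12.47 * 0.99338
t_corrected = 12.3874 s

12.3874 s


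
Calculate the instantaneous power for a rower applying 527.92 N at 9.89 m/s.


P = F * v
P = 527.92 * 9.89
P = 5221.1288 W

5221.1288 W


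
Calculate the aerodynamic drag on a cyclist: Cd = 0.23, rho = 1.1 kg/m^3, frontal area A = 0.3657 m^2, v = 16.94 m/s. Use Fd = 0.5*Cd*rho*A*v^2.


Fd = 0.5 * Cd * rho * A * v^2
Fd = 0.5 * 0.23 * 1.1 * 0.3657 * 16.94^2
v^2 = 286.9636
Fd = 0.5 * 0.23 * 1.1 * 0.3657 * 286.9636 = 13.2752 N

13.2752 N


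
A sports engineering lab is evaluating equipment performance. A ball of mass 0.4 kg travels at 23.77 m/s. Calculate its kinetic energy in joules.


KE = 0.5 * m * v^2
KE = 0.5 * 0.4 * 23.77^2
KE = 0.5 * 0.4 * 565.0129 = 113.0026 J

113.0026 J


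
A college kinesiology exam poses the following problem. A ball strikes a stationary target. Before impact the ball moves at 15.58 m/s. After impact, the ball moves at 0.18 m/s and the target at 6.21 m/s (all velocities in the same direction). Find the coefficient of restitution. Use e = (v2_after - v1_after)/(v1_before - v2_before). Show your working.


e = (v2_after - v1_after) / (v1_before - v2_before)
Numerator = 6.21 - 0.18 = 6.03
Denominator = 15.58 - 0 = 15.58
e = 6.03 / 15.58 = 0.387

0.387


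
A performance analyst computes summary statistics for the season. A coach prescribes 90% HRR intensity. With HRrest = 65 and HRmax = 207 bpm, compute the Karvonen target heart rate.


Target = HRrest + pct*(HRmax - HRrest)
Heart rate reserve = HRmax - HRrest = 207 - 65 = 142 bpm
Fraction = 90% = 0.9
Target = 65 + 0.9 * 142
Target = 65 + 127.8 = 192.8 bpm

192.8 bpm


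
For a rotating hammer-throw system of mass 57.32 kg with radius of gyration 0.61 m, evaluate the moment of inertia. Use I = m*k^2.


I = m * k^2
I = 57.32 * 0.61^2
I = 57.32 * 0.3721 = 21.3288 kg*m^2

21.3288 kg*m^2


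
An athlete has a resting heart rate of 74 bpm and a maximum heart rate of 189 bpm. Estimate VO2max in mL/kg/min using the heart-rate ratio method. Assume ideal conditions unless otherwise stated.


VO2max = 15.3 * HRmax / HRrest
VO2max = 15.3 * 189 / 74
VO2max = 2891.7 / 74 = 39.077 mL/kg/min

39.077 mL/kg/min


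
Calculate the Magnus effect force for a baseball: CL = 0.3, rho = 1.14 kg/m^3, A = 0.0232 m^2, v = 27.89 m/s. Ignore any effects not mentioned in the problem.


FM = 0.5 * CL * rho * A * v^2
FM = 0.5 * 0.3 * 1.14 * 0.0232 * 27.89^2
v^2 = 777.8521
FM = 0.5 * 0.3 * 1.14 * 0.0232 * 777.8521 = 3.0859 N

3.0859 N


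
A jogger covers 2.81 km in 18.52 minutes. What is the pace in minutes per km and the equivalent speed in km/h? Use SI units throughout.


Pace = time / distance = 18.52 min / 2.81 km = 6.5907 min/km
Speed = distance / time_in_hours = 2.81 / 0.3087 hr
Speed = 9.1037 km/h

6.5907 min/km, 9.1037 km/h


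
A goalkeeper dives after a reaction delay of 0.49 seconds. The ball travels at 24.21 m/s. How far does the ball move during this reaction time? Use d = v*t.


d = v * t
d = 24.21 * 0.49
d = 11.8629 m

11.8629 m


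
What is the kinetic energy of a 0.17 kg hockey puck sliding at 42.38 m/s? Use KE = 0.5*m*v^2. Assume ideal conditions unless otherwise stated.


KE = 0.5 * m * v^2
KE = 0.5 * 0.17 * 42.38^2
KE = 0.5 * 0.17 * 1796.0644 = 152.6655 J

152.6655 J


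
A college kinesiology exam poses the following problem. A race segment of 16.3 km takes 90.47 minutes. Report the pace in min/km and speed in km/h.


Pace = time / distance = 90.47 min / 16.3 km = 5.5503 min/km
Speed = distance / time_in_hours = 16.3 / 1.5078 hr
Speed = 10.8102 km/h

5.5503 min/km, 10.8102 km/h


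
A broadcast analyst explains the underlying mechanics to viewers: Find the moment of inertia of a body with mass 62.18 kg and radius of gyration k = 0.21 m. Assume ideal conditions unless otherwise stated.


I = m * k^2
I = 62.18 * 0.21^2
I = 62.18 * 0.0441 = 2.7421 kg*m^2

2.7421 kg*m^2


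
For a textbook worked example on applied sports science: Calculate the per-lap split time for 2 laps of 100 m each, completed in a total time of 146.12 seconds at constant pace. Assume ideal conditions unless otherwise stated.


Split time = total_time / n_laps = 146.12 / 2
Split time = 73.06 s per lap

73.06 s


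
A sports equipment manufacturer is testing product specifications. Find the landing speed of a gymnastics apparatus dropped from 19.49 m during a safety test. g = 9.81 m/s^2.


v = sqrt(2 * g * h)
v = sqrt(2 * 9.81 * 19.49)
v = sqrt(382.3938) = 19.5549 m/s

19.5549 m/s


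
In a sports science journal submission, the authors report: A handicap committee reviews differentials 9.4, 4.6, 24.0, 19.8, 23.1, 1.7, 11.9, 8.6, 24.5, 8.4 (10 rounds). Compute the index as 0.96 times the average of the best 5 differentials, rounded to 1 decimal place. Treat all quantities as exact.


All differentials: 9.4, 4.6, 24.0, 19.8, 23.1, 1.7, 11.9, 8.6, 24.5, 8.4
Sorted: 1.7, 4.6, 8.4, 8.6, 9.4, 11.9, 19.8, 23.1, 24.0, 24.5
Best 5: 1.7, 4.6, 8.4, 8.6, 9.4
Average of best = 32.7 / 5 = 6.54
Raw index = 6.54 * 0.96 = 6.2784
Handicap index = round(6.2784, 1) = 6.3

6.3


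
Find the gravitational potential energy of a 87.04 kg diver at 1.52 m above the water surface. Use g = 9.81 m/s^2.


PE = m * g * h
PE = 87.04 * 9.81 * 1.52
PE = 853.8624 * 1.52 = 1297.8708 J

1297.8708 J


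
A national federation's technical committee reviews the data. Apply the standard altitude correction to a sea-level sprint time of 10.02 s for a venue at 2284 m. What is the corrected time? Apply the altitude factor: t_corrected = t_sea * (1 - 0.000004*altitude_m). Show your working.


Correction factor = 1 - 0.000004 * 2284 = 0.990864
t_corrected = t_sea * factor = 10.02 * 0.990864
t_corrected = 9.9285 s

9.9285 s


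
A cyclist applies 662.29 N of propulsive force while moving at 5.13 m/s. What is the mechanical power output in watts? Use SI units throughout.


P = F * v
P = 662.29 * 5.13
P = 3397.5477 W

3397.5477 W


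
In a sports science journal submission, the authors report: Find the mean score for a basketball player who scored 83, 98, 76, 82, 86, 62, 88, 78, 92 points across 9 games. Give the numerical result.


Average = sum / n
Sum = 745
Average = 745 / 9 = 82.7778

82.7778


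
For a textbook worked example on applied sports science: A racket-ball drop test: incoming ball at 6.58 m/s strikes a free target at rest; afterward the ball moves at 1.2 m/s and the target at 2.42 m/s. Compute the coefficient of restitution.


e = (v2_after - v1_after) / (v1_before - v2_before)
Numerator = 2.42 - 1.2 = 1.22
Denominator = 6.58 - 0 = 6.58
e = 1.22 / 6.58 = 0.1854

0.1854


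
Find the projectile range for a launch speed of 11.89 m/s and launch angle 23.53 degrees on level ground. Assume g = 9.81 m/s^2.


R = v^2 * sin(2*theta) / g
Convert angle to radians: theta = 23.53 deg = 0.4107 rad
sin(2*theta) = sin(0.8214) = 0.7321
R = 11.89^2 * 0.7321 / 9.81
R = 141.3721 * 0.7321 / 9.81 = 10.5498 m

10.5498 m


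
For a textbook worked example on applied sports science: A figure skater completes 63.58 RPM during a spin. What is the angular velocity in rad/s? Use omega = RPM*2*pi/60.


omega = RPM * 2 * pi / 60
omega = 63.58 * 2 * 3.14159 / 60
omega = 399.4849 / 60 = 6.6581 rad/s

6.6581 rad/s


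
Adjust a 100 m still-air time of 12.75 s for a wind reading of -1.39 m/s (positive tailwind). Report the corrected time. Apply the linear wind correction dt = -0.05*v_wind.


dt = -0.05 * v_wind = -0.05 * -1.39 = 0.0695 s
t_corrected = t_still + dt = 12.75 + (0.0695)
t_corrected = 12.8195 s

12.8195 s


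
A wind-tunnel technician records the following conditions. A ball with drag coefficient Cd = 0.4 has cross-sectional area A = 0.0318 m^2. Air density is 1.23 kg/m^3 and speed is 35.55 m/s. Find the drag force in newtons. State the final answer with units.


Fd = 0.5 * Cd * rho * A * v^2
Fd = 0.5 * 0.4 * 1.23 * 0.0318 * 35.55^2
v^2 = 1263.8025
Fd = 0.5 * 0.4 * 1.23 * 0.0318 * 1263.8025 = 9.8865 N

9.8865 N


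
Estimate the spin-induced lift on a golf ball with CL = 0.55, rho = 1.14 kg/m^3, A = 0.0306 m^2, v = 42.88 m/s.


FM = 0.5 * CL * rho * A * v^2
FM = 0.5 * 0.55 * 1.14 * 0.0306 * 42.88^2
v^2 = 1838.6944
FM = 0.5 * 0.55 * 1.14 * 0.0306 * 1838.6944 = 17.6388 N

17.6388 N


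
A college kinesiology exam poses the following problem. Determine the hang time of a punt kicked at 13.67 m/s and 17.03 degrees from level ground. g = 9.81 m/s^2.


T = 2*v*sin(theta)/g
sin(theta) = sin(17.03 deg) = 0.2929
T = 2*13.67*0.2929 / 9.81
T = 8.0071 / 9.81 = 0.8162 s

0.8162 s


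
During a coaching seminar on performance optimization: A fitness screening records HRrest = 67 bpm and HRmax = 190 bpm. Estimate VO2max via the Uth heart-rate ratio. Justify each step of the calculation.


VO2max = 15.3 * HRmax / HRrest
VO2max = 15.3 * 190 / 67
VO2max = 2907 / 67 = 43.3881 mL/kg/min

43.3881 mL/kg/min


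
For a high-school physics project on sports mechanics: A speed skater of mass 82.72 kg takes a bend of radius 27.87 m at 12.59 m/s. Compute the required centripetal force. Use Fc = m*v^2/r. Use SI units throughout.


Fc = m * v^2 / r
v^2 = 12.59^2 = 158.5081
Fc = 82.72 * 158.5081 / 27.87
Fc = 13111.79 / 27.87 = 470.4625 N

470.4625 N


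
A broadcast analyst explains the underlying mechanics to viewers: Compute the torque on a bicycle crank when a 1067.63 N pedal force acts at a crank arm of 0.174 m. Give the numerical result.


tau = F * d
tau = 1067.63 * 0.174
tau = 185.7676 N*m

185.7676 N*m


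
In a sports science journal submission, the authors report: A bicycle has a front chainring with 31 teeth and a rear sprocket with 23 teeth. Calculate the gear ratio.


GR = front_teeth / rear_teeth
GR = 31 / 23
GR = 1.3478

1.3478


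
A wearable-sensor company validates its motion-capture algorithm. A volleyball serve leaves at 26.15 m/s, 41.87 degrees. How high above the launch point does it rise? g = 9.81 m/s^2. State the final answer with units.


H = (v*sin(theta))^2 / (2*g)
vy = v*sin(theta) = 26.15 * sin(41.87 deg) = 17.4536 m/s
H = vy^2 / (2*g) = 304.6291 / (2*9.81)
H = 304.6291 / 19.62 = 15.5265 m

15.5265 m


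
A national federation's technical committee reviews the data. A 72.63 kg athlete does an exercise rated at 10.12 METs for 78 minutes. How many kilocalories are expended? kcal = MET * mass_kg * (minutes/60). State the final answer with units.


kcal = MET * mass * time_hr
Convert time: 78 min = 1.3 hr
kcal = 10.12 * 72.63 * 1.3
kcal = 955.5203 kcal

955.5203 kcal


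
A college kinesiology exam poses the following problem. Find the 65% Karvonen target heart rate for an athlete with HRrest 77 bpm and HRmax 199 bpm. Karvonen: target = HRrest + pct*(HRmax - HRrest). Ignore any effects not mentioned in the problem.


Target = HRrest + pct*(HRmax - HRrest)
Heart rate reserve = HRmax - HRrest = 199 - 77 = 122 bpm
Fraction = 65% = 0.65
Target = 77 + 0.65 * 122
Target = 77 + 79.3 = 156.3 bpm

156.3 bpm


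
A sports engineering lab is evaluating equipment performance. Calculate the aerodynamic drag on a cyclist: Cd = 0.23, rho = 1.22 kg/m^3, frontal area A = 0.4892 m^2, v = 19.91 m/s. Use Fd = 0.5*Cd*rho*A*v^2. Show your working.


Fd = 0.5 * Cd * rho * A * v^2
Fd = 0.5 * 0.23 * 1.22 * 0.4892 * 19.91^2
v^2 = 396.4081
Fd = 0.5 * 0.23 * 1.22 * 0.4892 * 396.4081 = 27.2074 N

27.2074 N


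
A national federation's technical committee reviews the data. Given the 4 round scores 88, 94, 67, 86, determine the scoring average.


Average = sum / n
Sum = 335
Average = 335 / 4 = 83.75

83.75


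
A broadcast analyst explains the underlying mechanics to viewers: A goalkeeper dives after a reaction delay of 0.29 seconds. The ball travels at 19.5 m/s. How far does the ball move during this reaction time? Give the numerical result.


d = v * t
d = 19.5 * 0.29
d = 5.655 m

5.655 m


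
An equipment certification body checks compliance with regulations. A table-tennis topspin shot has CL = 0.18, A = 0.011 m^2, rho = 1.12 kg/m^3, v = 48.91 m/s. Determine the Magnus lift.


FM = 0.5 * CL * rho * A * v^2
FM = 0.5 * 0.18 * 1.12 * 0.011 * 48.91^2
v^2 = 2392.1881
FM = 0.5 * 0.18 * 1.12 * 0.011 * 2392.1881 = 2.6525 N

2.6525 N


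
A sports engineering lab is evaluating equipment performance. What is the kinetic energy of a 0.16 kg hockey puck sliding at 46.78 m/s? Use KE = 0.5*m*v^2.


KE = 0.5 * m * v^2
KE = 0.5 * 0.16 * 46.78^2
KE = 0.5 * 0.16 * 2188.3684 = 175.0695 J

175.0695 J


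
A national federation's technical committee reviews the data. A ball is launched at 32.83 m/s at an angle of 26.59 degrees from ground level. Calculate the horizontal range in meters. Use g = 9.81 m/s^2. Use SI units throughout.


R = v^2 * sin(2*theta) / g
Convert angle to radians: theta = 26.59 deg = 0.4641 rad
sin(2*theta) = sin(0.9282) = 0.8005
R = 32.83^2 * 0.8005 / 9.81
R = 1077.8089 * 0.8005 / 9.81 = 87.9521 m

87.9521 m


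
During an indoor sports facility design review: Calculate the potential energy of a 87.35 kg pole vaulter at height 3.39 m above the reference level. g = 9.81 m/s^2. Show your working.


PE = m * g * h
PE = 87.35 * 9.81 * 3.39
PE = 856.9035 * 3.39 = 2904.9029 J

2904.9029 J


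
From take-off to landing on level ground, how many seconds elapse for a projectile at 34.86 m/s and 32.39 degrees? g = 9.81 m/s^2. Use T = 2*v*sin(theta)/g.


T = 2*v*sin(theta)/g
sin(theta) = sin(32.39 deg) = 0.5357
T = 2*34.86*0.5357 / 9.81
T = 37.3476 / 9.81 = 3.8071 s

3.8071 s


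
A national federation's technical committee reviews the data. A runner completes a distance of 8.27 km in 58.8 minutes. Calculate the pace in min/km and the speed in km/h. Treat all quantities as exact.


Pace = time / distance = 58.8 min / 8.27 km = 7.11 min/km
Speed = distance / time_in_hours = 8.27 / 0.98 hr
Speed = 8.4388 km/h

7.11 min/km, 8.4388 km/h


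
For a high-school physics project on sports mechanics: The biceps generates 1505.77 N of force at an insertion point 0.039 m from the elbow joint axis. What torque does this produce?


tau = F * d
tau = 1505.77 * 0.039
tau = 58.725 N*m

58.725 N*m


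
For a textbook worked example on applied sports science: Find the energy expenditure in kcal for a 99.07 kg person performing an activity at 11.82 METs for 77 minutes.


kcal = MET * mass * time_hr
Convert time: 77 min = 1.2833 hr
kcal = 11.82 * 99.07 * 1.2833
kcal = 1502.7928 kcal

1502.7928 kcal


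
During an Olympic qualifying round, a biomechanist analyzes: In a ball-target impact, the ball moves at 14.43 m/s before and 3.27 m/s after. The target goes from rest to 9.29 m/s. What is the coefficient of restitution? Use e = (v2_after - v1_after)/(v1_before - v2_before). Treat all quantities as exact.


e = (v2_after - v1_after) / (v1_before - v2_before)
Numerator = 9.29 - 3.27 = 6.02
Denominator = 14.43 - 0 = 14.43
e = 6.02 / 14.43 = 0.4172

0.4172


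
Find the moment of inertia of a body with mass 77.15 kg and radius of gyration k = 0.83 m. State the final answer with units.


I = m * k^2
I = 77.15 * 0.83^2
I = 77.15 * 0.6889 = 53.1486 kg*m^2

53.1486 kg*m^2


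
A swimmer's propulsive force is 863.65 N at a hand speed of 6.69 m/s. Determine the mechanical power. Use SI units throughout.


P = F * v
P = 863.65 * 6.69
P = 5777.8185 W

5777.8185 W


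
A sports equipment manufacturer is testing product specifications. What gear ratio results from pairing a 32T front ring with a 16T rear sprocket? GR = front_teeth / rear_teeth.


GR = front_teeth / rear_teeth
GR = 32 / 16
GR = 2

2


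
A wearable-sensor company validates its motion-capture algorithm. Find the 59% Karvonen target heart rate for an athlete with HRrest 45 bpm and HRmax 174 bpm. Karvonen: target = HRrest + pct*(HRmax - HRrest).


Target = HRrest + pct*(HRmax - HRrest)
Heart rate reserve = HRmax - HRrest = 174 - 45 = 129 bpm
Fraction = 59% = 0.59
Target = 45 + 0.59 * 129
Target = 45 + 76.11 = 121.11 bpm

121.11 bpm


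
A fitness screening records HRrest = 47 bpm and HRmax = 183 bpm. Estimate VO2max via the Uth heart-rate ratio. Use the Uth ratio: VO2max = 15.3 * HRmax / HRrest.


VO2max = 15.3 * HRmax / HRrest
VO2max = 15.3 * 183 / 47
VO2max = 2799.9 / 47 = 59.5723 mL/kg/min

59.5723 mL/kg/min


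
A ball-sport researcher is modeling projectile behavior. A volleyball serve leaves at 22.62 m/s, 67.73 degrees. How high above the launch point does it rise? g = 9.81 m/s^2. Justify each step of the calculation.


H = (v*sin(theta))^2 / (2*g)
vy = v*sin(theta) = 22.62 * sin(67.73 deg) = 20.9327 m/s
H = vy^2 / (2*g) = 438.1794 / (2*9.81)
H = 438.1794 / 19.62 = 22.3333 m

22.3333 m


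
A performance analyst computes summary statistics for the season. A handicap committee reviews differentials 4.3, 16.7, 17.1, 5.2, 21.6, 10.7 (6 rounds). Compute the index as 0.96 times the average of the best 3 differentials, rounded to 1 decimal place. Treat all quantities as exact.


All differentials: 4.3, 16.7, 17.1, 5.2, 21.6, 10.7
Sorted: 4.3, 5.2, 10.7, 16.7, 17.1, 21.6
Best 3: 4.3, 5.2, 10.7
Average of best = 20.2 / 3 = 6.7333
Raw index = 6.7333 * 0.96 = 6.464
Handicap index = round(6.464, 1) = 6.5

6.5


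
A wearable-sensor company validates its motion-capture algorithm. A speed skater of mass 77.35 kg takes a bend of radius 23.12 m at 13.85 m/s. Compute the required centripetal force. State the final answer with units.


Fc = m * v^2 / r
v^2 = 13.85^2 = 191.8225
Fc = 77.35 * 191.8225 / 23.12
Fc = 14837.4704 / 23.12 = 641.7591 N

641.7591 N


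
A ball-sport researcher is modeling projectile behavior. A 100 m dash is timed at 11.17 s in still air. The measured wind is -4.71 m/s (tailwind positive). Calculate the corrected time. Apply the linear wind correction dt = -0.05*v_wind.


dt = -0.05 * v_wind = -0.05 * -4.71 = 0.2355 s
t_corrected = t_still + dt = 11.17 + (0.2355)
t_corrected = 11.4055 s

11.4055 s


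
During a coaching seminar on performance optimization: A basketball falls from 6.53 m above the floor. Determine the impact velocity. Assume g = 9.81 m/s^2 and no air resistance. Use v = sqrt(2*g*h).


v = sqrt(2 * g * h)
v = sqrt(2 * 9.81 * 6.53)
v = sqrt(128.1186) = 11.3189 m/s

11.3189 m/s


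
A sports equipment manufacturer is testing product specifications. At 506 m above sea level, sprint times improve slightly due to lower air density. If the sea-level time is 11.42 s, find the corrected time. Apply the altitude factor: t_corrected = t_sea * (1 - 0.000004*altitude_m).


Correction factor = 1 - 0.000004 * 506 = 0.997976
t_corrected = t_sea * factor = 11.42 * 0.997976
t_corrected = 11.3969 s

11.3969 s


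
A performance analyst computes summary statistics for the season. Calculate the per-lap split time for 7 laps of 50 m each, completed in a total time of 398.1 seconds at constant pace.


Split time = total_time / n_laps = 398.1 / 7
Split time = 56.8714 s per lap

56.8714 s


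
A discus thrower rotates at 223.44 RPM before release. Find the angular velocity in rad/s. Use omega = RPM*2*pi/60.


omega = RPM * 2 * pi / 60
omega = 223.44 * 2 * 3.14159 / 60
omega = 1403.9149 / 60 = 23.3986 rad/s

23.3986 rad/s


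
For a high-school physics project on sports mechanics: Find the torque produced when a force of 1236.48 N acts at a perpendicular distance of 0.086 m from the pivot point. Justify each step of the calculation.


tau = F * d
tau = 1236.48 * 0.086
tau = 106.3373 N*m

106.3373 N*m


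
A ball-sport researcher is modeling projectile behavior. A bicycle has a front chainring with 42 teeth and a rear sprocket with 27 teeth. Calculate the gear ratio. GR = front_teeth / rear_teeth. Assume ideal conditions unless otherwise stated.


GR = front_teeth / rear_teeth
GR = 42 / 27
GR = 1.5556

1.5556


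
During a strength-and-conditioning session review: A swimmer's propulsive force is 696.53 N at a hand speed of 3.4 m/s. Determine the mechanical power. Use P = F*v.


P = F * v
P = 696.53 * 3.4
P = 2368.202 W

2368.202 W


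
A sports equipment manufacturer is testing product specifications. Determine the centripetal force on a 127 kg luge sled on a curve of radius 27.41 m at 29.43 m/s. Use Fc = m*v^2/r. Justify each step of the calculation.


Fc = m * v^2 / r
v^2 = 29.43^2 = 866.1249
Fc = 127 * 866.1249 / 27.41
Fc = 109997.8623 / 27.41 = 4013.0559 N

4013.0559 N


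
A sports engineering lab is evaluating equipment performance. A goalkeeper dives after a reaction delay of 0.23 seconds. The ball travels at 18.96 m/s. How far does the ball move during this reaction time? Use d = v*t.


d = v * t
d = 18.96 * 0.23
d = 4.3608 m

4.3608 m


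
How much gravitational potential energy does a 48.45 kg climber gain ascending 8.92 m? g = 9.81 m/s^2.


PE = m * g * h
PE = 48.45 * 9.81 * 8.92
PE = 475.2945 * 8.92 = 4239.6269 J

4239.6269 J


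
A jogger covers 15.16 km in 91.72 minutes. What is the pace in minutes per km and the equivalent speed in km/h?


Pace = time / distance = 91.72 min / 15.16 km = 6.0501 min/km
Speed = distance / time_in_hours = 15.16 / 1.5287 hr
Speed = 9.9171 km/h

6.0501 min/km, 9.9171 km/h


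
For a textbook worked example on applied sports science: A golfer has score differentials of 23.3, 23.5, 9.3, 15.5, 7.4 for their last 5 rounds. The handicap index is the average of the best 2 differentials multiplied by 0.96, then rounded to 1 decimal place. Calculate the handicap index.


All differentials: 23.3, 23.5, 9.3, 15.5, 7.4
Sorted: 7.4, 9.3, 15.5, 23.3, 23.5
Best 2: 7.4, 9.3
Average of best = 16.7 / 2 = 8.35
Raw index = 8.35 * 0.96 = 8.016
Handicap index = round(8.016, 1) = 8.0

8.0


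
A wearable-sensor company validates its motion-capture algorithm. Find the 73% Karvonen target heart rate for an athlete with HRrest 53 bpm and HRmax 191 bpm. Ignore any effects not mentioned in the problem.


Target = HRrest + pct*(HRmax - HRrest)
Heart rate reserve = HRmax - HRrest = 191 - 53 = 138 bpm
Fraction = 73% = 0.73
Target = 53 + 0.73 * 138
Target = 53 + 100.74 = 153.74 bpm

153.74 bpm


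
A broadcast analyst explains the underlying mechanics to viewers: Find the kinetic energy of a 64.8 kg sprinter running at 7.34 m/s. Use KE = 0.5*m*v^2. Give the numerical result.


KE = 0.5 * m * v^2
KE = 0.5 * 64.8 * 7.34^2
KE = 0.5 * 64.8 * 53.8756 = 1745.5694 J

1745.5694 J


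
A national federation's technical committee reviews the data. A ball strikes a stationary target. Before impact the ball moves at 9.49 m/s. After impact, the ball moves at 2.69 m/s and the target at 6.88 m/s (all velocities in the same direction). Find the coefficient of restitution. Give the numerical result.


e = (v2_after - v1_after) / (v1_before - v2_before)
Numerator = 6.88 - 2.69 = 4.19
Denominator = 9.49 - 0 = 9.49
e = 4.19 / 9.49 = 0.4415

0.4415


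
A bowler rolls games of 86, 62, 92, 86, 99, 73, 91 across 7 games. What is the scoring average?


Average = sum / n
Sum = 589
Average = 589 / 7 = 84.1429

84.1429


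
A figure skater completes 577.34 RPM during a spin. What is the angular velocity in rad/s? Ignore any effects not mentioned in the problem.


omega = RPM * 2 * pi / 60
omega = 577.34 * 2 * 3.14159 / 60
omega = 3627.5342 / 60 = 60.4589 rad/s

60.4589 rad/s


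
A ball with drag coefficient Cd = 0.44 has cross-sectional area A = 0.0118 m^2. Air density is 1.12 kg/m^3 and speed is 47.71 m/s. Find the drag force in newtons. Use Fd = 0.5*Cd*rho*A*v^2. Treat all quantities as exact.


Fd = 0.5 * Cd * rho * A * v^2
Fd = 0.5 * 0.44 * 1.12 * 0.0118 * 47.71^2
v^2 = 2276.2441
Fd = 0.5 * 0.44 * 1.12 * 0.0118 * 2276.2441 = 6.6182 N

6.6182 N


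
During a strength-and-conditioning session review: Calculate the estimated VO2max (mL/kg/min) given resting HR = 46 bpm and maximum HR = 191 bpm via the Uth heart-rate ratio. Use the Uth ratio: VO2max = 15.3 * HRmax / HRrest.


VO2max = 15.3 * HRmax / HRrest
VO2max = 15.3 * 191 / 46
VO2max = 2922.3 / 46 = 63.5283 mL/kg/min

63.5283 mL/kg/min


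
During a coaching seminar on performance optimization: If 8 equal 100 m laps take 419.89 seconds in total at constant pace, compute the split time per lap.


Split time = total_time / n_laps = 419.89 / 8
Split time = 52.4862 s per lap

52.4862 s


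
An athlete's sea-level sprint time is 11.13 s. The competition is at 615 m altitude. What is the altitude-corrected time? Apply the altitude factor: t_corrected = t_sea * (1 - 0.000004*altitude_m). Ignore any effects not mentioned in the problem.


Correction factor = 1 - 0.000004 * 615 = 0.99754
t_corrected = t_sea * factor = 11.13 * 0.99754
t_corrected = 11.1026 s

11.1026 s


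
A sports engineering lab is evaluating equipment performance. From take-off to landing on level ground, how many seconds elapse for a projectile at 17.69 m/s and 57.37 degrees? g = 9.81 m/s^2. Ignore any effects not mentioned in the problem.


T = 2*v*sin(theta)/g
sin(theta) = sin(57.37 deg) = 0.8422
T = 2*17.69*0.8422 / 9.81
T = 29.796 / 9.81 = 3.0373 s

3.0373 s


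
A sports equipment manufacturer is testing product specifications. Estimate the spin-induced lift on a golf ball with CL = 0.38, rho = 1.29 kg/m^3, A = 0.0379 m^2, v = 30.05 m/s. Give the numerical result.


FM = 0.5 * CL * rho * A * v^2
FM = 0.5 * 0.38 * 1.29 * 0.0379 * 30.05^2
v^2 = 903.0025
FM = 0.5 * 0.38 * 1.29 * 0.0379 * 903.0025 = 8.3883 N

8.3883 N


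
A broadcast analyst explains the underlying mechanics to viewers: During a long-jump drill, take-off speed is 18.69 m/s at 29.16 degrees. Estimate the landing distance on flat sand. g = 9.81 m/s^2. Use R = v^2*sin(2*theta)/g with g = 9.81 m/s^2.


R = v^2 * sin(2*theta) / g
Convert angle to radians: theta = 29.16 deg = 0.5089 rad
sin(2*theta) = sin(1.0179) = 0.851
R = 18.69^2 * 0.851 / 9.81
R = 349.3161 * 0.851 / 9.81 = 30.3024 m

30.3024 m


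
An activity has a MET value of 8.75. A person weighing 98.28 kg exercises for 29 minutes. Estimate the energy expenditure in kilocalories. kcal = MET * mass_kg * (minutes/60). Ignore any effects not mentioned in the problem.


kcal = MET * mass * time_hr
Convert time: 29 min = 0.4833 hr
kcal = 8.75 * 98.28 * 0.4833
kcal = 415.6425 kcal

415.6425 kcal


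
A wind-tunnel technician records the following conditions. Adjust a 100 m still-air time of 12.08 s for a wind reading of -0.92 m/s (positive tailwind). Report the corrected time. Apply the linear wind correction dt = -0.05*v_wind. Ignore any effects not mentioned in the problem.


dt = -0.05 * v_wind = -0.05 * -0.92 = 0.046 s
t_corrected = t_still + dt = 12.08 + (0.046)
t_corrected = 12.126 s

12.126 s


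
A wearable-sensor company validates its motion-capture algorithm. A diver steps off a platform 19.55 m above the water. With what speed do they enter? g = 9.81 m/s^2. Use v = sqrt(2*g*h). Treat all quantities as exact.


v = sqrt(2 * g * h)
v = sqrt(2 * 9.81 * 19.55)
v = sqrt(383.571) = 19.585 m/s

19.585 m/s


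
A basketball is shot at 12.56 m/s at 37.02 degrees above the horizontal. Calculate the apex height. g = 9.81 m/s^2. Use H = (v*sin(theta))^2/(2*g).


H = (v*sin(theta))^2 / (2*g)
vy = v*sin(theta) = 12.56 * sin(37.02 deg) = 7.5623 m/s
H = vy^2 / (2*g) = 57.1883 / (2*9.81)
H = 57.1883 / 19.62 = 2.9148 m

2.9148 m


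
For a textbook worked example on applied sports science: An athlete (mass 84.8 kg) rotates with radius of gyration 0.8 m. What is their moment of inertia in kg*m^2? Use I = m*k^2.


I = m * k^2
I = 84.8 * 0.8^2
I = 84.8 * 0.64 = 54.272 kg*m^2

54.272 kg*m^2


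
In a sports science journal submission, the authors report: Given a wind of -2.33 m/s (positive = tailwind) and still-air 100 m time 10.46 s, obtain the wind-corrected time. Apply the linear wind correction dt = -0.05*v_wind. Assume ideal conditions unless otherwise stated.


dt = -0.05 * v_wind = -0.05 * -2.33 = 0.1165 s
t_corrected = t_still + dt = 10.46 + (0.1165)
t_corrected = 10.5765 s

10.5765 s
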